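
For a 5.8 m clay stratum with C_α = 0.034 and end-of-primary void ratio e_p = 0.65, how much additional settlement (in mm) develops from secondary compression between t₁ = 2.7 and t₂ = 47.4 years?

Secondary compression: S_s = C_α·H/(1+e_p)·log₁₀(t₂/t₁)
S_s = 0.034×5.8/(1+0.65)×log₁₀(47.4/2.7)
    = 0.1195 × 1.244 = 0.1487 m

S_s ≈ 149 mm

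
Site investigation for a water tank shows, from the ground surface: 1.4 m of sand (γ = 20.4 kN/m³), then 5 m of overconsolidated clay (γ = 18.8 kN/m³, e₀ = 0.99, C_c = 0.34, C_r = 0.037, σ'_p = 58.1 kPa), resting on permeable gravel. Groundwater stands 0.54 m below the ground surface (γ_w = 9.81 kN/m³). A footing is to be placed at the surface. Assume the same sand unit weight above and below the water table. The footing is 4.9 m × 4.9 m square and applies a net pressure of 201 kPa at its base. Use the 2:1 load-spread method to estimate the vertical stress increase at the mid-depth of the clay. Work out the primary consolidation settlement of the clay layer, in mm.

Mid-depth of clay below the ground surface: z = 1.4 + 5/2 = 3.9 m.
Total vertical stress at mid-clay: σ_v = 20.4×1.4 + 18.8×2.5 = 75.56 kPa.
Pore pressure: u = 9.81×(3.9 − 0.54) = 32.962 kPa.
Initial effective stress: σ'_0 = σ_v − u = 75.56 − 32.962 = 42.598 kPa.
Stress increase at mid-clay by the 2:1 spreading method:
Δσ = qBL/((B+z)(L+z)) = 201×4.9×4.9/((4.9+3.9)(4.9+3.9)) = 62.319 kPa
Final effective stress: σ'_f = 42.598 + 62.319 = 104.92 kPa.
σ'_f = 104.92 > σ'_p = 58.1 kPa, so the stress path crosses the preconsolidation pressure — recompression up to σ'_p, then virgin compression beyond:
S_c = H/(1+e₀)·[C_r·log₁₀(σ'_p/σ'_0) + C_c·log₁₀(σ'_f/σ'_p)]
    = 5/1.99 × [0.037×log₁₀(58.1/42.598) + 0.34×log₁₀(104.92/58.1)]
    = 2.5126 × [0.0049871 + 0.087272] = 0.2318 m

S_c ≈ 232 mm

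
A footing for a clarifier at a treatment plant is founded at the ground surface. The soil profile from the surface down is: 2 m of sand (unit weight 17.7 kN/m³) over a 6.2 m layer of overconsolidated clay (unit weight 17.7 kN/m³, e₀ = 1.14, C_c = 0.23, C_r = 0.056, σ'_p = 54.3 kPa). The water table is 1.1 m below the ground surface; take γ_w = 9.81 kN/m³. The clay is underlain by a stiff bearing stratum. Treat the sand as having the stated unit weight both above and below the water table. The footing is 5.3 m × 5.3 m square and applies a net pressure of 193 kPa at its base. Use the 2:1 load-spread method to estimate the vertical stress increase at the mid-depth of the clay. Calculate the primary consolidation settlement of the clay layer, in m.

S_c ≈ 0.184 m

Mid-depth of clay below the ground surface: z = 2 + 6.2/2 = 5.1 m.
Total vertical stress at mid-clay: σ_v = 17.7×2 + 17.7×3.1 = 90.27 kPa.
Pore pressure: u = 9.81×(5.1 − 1.1) = 39.24 kPa.
Initial effective stress: σ'_0 = σ_v − u = 90.27 − 39.24 = 51.03 kPa.
Stress increase at mid-clay by the 2:1 spreading method:
Δσ = qBL/((B+z)(L+z)) = 193×5.3×5.3/((5.3+5.1)(5.3+5.1)) = 50.124 kPa
Final effective stress: σ'_f = 51.03 + 50.124 = 101.15 kPa.
σ'_f = 101.15 > σ'_p = 54.3 kPa, so the stress path crosses the preconsolidation pressure — recompression up to σ'_p, then virgin compression beyond:
S_c = H/(1+e₀)·[C_r·log₁₀(σ'_p/σ'_0) + C_c·log₁₀(σ'_f/σ'_p)]
    = 6.2/2.14 × [0.056×log₁₀(54.3/51.03) + 0.23×log₁₀(101.15/54.3)]
    = 2.8972 × [0.0015106 + 0.062138] = 0.1844 m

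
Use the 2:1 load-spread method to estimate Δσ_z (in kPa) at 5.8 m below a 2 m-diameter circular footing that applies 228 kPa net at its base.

By the 2:1 method the load spreads at 1 horizontal : 2 vertical, so at depth z the loaded area has grown by z in each plan dimension:
Δσ ≈ qD²/(D+z)² = 228×2²/(2+5.8)² = 14.99 kPa

Δσ_z ≈ 15 kPa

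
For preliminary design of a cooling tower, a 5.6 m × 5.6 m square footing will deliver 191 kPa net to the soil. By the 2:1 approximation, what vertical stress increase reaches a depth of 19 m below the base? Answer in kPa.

Δσ_z ≈ 9.9 kPa

By the 2:1 method the load spreads at 1 horizontal : 2 vertical, so at depth z the loaded area has grown by z in each plan dimension:
Δσ = qBL/((B+z)(L+z)) = 191×5.6×5.6/((5.6+19)(5.6+19)) = 9.8978 kPa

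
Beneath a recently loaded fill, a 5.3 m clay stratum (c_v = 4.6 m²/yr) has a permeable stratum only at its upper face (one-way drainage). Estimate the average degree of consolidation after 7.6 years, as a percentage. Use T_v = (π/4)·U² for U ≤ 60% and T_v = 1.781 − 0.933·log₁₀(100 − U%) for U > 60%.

Drainage path length: H_d = H = 5.3 m (single drainage).
T_v = c_v·t/H_d² = 4.6×7.6/5.3² = 1.2446.
T_v = 1.2446 corresponds to the U > 60% branch:
U = 1 − 10^((1.781 − T_v)/0.933)/100 = 0.9624

U ≈ 96.2 %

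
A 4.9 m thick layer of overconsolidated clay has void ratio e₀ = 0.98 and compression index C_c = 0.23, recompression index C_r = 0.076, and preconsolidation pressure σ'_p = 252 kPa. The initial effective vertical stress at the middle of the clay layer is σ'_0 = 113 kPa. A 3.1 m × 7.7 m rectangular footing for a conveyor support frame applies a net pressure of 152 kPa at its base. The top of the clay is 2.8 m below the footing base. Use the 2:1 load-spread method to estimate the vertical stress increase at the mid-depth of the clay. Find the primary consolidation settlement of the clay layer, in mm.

Mid-depth of clay below the footing base: z = 2.8 + 4.9/2 = 5.25 m.
Stress increase at mid-clay by the 2:1 spreading method:
Δσ = qBL/((B+z)(L+z)) = 152×3.1×7.7/((3.1+5.25)(7.7+5.25)) = 33.554 kPa
Final effective stress: σ'_f = 113 + 33.554 = 146.55 kPa.
σ'_f = 146.55 ≤ σ'_p = 252 kPa, so the clay remains overconsolidated and only the recompression index applies:
S_c = C_r·H/(1+e₀)·log₁₀(σ'_f/σ'_0) = 0.076×4.9/1.98×log₁₀(146.55/113)
    = 0.18808 × 0.11291 = 0.02124 m

S_c ≈ 21.2 mm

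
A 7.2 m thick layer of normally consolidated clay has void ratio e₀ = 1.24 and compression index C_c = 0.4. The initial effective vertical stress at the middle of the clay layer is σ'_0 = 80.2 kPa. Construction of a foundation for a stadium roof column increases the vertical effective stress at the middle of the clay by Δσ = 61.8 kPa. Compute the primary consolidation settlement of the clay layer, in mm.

S_c ≈ 319 mm

Final effective stress: σ'_f = σ'_0 + Δσ = 80.2 + 61.8 = 142 kPa.
Normally consolidated clay, so the full stress increment lies on the virgin compression line:
S_c = C_c·H/(1+e₀)·log₁₀(σ'_f/σ'_0) = 0.4×7.2/(1+1.24)×log₁₀(142/80.2)
    = 1.2857 × 0.24811 = 0.319 m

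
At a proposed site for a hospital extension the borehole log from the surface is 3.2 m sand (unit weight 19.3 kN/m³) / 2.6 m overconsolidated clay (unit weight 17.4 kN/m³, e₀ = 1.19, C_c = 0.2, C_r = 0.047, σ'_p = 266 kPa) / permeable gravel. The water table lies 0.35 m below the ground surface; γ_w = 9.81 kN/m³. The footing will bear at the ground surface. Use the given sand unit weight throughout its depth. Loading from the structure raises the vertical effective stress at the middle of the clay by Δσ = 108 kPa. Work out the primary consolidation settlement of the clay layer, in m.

S_c ≈ 0.0302 m

Mid-depth of clay below the ground surface: z = 3.2 + 2.6/2 = 4.5 m.
Total vertical stress at mid-clay: σ_v = 19.3×3.2 + 17.4×1.3 = 84.38 kPa.
Pore pressure: u = 9.81×(4.5 − 0.35) = 40.712 kPa.
Initial effective stress: σ'_0 = σ_v − u = 84.38 − 40.712 = 43.668 kPa.
Final effective stress: σ'_f = 43.668 + 108 = 151.67 kPa.
σ'_f = 151.67 ≤ σ'_p = 266 kPa, so the clay remains overconsolidated and only the recompression index applies:
S_c = C_r·H/(1+e₀)·log₁₀(σ'_f/σ'_0) = 0.047×2.6/2.19×log₁₀(151.67/43.668)
    = 0.055798 × 0.54074 = 0.03017 m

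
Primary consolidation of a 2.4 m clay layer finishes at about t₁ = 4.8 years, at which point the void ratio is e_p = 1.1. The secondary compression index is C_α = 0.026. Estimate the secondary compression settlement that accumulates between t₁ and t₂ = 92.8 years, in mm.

S_s ≈ 38.2 mm

Secondary compression: S_s = C_α·H/(1+e_p)·log₁₀(t₂/t₁)
S_s = 0.026×2.4/(1+1.1)×log₁₀(92.8/4.8)
    = 0.02971 × 1.286 = 0.03822 m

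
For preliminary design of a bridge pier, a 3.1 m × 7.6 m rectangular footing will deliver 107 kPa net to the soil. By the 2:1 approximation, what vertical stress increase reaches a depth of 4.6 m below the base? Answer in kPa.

By the 2:1 method the load spreads at 1 horizontal : 2 vertical, so at depth z the loaded area has grown by z in each plan dimension:
Δσ = qBL/((B+z)(L+z)) = 107×3.1×7.6/((3.1+4.6)(7.6+4.6)) = 26.835 kPa

Δσ_z ≈ 26.8 kPa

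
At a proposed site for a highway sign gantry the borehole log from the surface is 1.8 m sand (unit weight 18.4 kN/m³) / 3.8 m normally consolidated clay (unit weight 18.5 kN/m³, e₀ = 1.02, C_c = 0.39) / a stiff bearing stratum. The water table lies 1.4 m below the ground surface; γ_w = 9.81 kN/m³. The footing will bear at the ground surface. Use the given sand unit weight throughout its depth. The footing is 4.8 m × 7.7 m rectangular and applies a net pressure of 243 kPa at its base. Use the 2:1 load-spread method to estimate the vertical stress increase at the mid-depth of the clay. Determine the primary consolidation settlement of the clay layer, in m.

Mid-depth of clay below the ground surface: z = 1.8 + 3.8/2 = 3.7 m.
Total vertical stress at mid-clay: σ_v = 18.4×1.8 + 18.5×1.9 = 68.27 kPa.
Pore pressure: u = 9.81×(3.7 − 1.4) = 22.563 kPa.
Initial effective stress: σ'_0 = σ_v − u = 68.27 − 22.563 = 45.707 kPa.
Stress increase at mid-clay by the 2:1 spreading method:
Δσ = qBL/((B+z)(L+z)) = 243×4.8×7.7/((4.8+3.7)(7.7+3.7)) = 92.686 kPa
Final effective stress: σ'_f = σ'_0 + Δσ = 45.707 + 92.686 = 138.39 kPa.
Normally consolidated clay, so the full stress increment lies on the virgin compression line:
S_c = C_c·H/(1+e₀)·log₁₀(σ'_f/σ'_0) = 0.39×3.8/(1+1.02)×log₁₀(138.39/45.707)
    = 0.73366 × 0.48112 = 0.353 m

S_c ≈ 0.353 m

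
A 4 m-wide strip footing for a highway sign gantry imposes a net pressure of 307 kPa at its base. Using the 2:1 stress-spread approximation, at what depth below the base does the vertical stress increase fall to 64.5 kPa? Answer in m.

2:1 spreading — at depth z the loaded area has grown by z in each plan dimension:
qB/(B+z) = Δσ_z ⇒ z = qB/Δσ_z − B = 307×4/64.5 − 4 = 15.04 m

z ≈ 15 m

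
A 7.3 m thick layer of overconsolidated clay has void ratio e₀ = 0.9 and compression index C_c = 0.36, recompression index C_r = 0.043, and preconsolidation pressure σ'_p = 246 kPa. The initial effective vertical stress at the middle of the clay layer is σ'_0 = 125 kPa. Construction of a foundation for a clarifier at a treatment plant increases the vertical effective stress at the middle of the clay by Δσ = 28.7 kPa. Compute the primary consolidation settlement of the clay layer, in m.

Final effective stress: σ'_f = 125 + 28.7 = 153.7 kPa.
σ'_f = 153.7 ≤ σ'_p = 246 kPa, so the clay remains overconsolidated and only the recompression index applies:
S_c = C_r·H/(1+e₀)·log₁₀(σ'_f/σ'_0) = 0.043×7.3/1.9×log₁₀(153.7/125)
    = 0.16521 × 0.089764 = 0.01483 m

S_c ≈ 0.0148 m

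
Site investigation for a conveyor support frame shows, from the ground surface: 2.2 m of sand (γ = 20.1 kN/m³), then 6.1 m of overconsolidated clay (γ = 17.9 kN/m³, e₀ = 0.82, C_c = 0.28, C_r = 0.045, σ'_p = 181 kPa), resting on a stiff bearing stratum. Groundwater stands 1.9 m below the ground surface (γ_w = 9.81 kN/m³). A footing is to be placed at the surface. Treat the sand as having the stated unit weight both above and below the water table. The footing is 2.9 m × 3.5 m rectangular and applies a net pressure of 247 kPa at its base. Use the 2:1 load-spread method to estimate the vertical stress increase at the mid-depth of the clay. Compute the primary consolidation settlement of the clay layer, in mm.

S_c ≈ 28 mm

Mid-depth of clay below the ground surface: z = 2.2 + 6.1/2 = 5.25 m.
Total vertical stress at mid-clay: σ_v = 20.1×2.2 + 17.9×3.05 = 98.815 kPa.
Pore pressure: u = 9.81×(5.25 − 1.9) = 32.864 kPa.
Initial effective stress: σ'_0 = σ_v − u = 98.815 − 32.864 = 65.951 kPa.
Stress increase at mid-clay by the 2:1 spreading method:
Δσ = qBL/((B+z)(L+z)) = 247×2.9×3.5/((2.9+5.25)(3.5+5.25)) = 35.156 kPa
Final effective stress: σ'_f = 65.951 + 35.156 = 101.11 kPa.
σ'_f = 101.11 ≤ σ'_p = 181 kPa, so the clay remains overconsolidated and only the recompression index applies:
S_c = C_r·H/(1+e₀)·log₁₀(σ'_f/σ'_0) = 0.045×6.1/1.82×log₁₀(101.11/65.951)
    = 0.15082 × 0.18557 = 0.02799 m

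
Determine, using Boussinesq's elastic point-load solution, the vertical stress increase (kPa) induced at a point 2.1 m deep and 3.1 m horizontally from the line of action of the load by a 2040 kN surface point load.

Boussinesq vertical stress below a point load on an elastic half-space:
Δσ_z = 3P/(2πz²) · [1 + (r/z)²]^(−5/2)
r/z = 3.1/2.1 = 1.4762; [1+(r/z)²]^(−5/2) = 0.055491.
Δσ_z = 3×2040/(2π×2.1²) × 0.055491 = 220.87 × 0.055491 = 12.26 kPa

Δσ_z ≈ 12.3 kPa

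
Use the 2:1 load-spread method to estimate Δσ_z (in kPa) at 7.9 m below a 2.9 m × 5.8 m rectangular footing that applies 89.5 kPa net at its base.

Δσ_z ≈ 10.2 kPa

By the 2:1 method the load spreads at 1 horizontal : 2 vertical, so at depth z the loaded area has grown by z in each plan dimension:
Δσ = qBL/((B+z)(L+z)) = 89.5×2.9×5.8/((2.9+7.9)(5.8+7.9)) = 10.174 kPa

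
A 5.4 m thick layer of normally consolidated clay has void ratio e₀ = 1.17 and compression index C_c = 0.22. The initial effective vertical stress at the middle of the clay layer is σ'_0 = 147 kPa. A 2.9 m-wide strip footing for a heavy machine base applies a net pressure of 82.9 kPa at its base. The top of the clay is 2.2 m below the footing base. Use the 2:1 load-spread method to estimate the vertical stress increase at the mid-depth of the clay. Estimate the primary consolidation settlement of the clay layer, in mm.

S_c ≈ 45.3 mm

Mid-depth of clay below the footing base: z = 2.2 + 5.4/2 = 4.9 m.
Stress increase at mid-clay by the 2:1 spreading method:
Δσ = qB/(B+z) = 82.9×2.9/(2.9+4.9) = 30.822 kPa
Final effective stress: σ'_f = σ'_0 + Δσ = 147 + 30.822 = 177.82 kPa.
Normally consolidated clay, so the full stress increment lies on the virgin compression line:
S_c = C_c·H/(1+e₀)·log₁₀(σ'_f/σ'_0) = 0.22×5.4/(1+1.17)×log₁₀(177.82/147)
    = 0.54747 × 0.082663 = 0.04526 m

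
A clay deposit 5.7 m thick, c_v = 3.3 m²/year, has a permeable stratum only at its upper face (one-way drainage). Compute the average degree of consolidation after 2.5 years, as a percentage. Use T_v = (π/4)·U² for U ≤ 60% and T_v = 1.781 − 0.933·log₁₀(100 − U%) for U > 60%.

U ≈ 56.9 %

Drainage path length: H_d = H = 5.7 m (single drainage).
T_v = c_v·t/H_d² = 3.3×2.5/5.7² = 0.25392.
T_v = 0.25392 corresponds to the U ≤ 60% branch:
U = √(4T_v/π) = 0.5686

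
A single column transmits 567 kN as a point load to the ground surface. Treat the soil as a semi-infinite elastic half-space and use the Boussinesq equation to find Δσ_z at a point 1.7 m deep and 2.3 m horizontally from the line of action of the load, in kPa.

Boussinesq vertical stress below a point load on an elastic half-space:
Δσ_z = 3P/(2πz²) · [1 + (r/z)²]^(−5/2)
r/z = 2.3/1.7 = 1.3529; [1+(r/z)²]^(−5/2) = 0.074193.
Δσ_z = 3×567/(2π×1.7²) × 0.074193 = 93.676 × 0.074193 = 6.95 kPa

Δσ_z ≈ 6.95 kPa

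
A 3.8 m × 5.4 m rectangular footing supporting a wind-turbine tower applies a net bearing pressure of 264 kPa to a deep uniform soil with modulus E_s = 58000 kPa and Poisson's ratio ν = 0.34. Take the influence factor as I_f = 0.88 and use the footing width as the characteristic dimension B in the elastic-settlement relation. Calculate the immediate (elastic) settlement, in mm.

Immediate (elastic) settlement: S_e = q·B·(1−ν²)/E_s · I_f.
S_e = 264 × 3.8 × (1 − 0.34²) / 58000 × 0.88
    = 264 × 3.8 × 0.8844 / 58000 × 0.88
    = 0.01346 m = 13.46 mm

S_e ≈ 13.5 mm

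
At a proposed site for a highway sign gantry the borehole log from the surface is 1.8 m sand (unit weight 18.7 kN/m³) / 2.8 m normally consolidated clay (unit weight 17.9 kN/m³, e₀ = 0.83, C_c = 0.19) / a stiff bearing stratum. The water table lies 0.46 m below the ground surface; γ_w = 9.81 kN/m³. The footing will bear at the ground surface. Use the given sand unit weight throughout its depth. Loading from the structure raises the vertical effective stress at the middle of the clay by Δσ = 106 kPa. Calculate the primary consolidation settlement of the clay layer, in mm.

Mid-depth of clay below the ground surface: z = 1.8 + 2.8/2 = 3.2 m.
Total vertical stress at mid-clay: σ_v = 18.7×1.8 + 17.9×1.4 = 58.72 kPa.
Pore pressure: u = 9.81×(3.2 − 0.46) = 26.879 kPa.
Initial effective stress: σ'_0 = σ_v − u = 58.72 − 26.879 = 31.841 kPa.
Final effective stress: σ'_f = σ'_0 + Δσ = 31.841 + 106 = 137.84 kPa.
Normally consolidated clay, so the full stress increment lies on the virgin compression line:
S_c = C_c·H/(1+e₀)·log₁₀(σ'_f/σ'_0) = 0.19×2.8/(1+0.83)×log₁₀(137.84/31.841)
    = 0.29071 × 0.63639 = 0.185 m

S_c ≈ 185 mm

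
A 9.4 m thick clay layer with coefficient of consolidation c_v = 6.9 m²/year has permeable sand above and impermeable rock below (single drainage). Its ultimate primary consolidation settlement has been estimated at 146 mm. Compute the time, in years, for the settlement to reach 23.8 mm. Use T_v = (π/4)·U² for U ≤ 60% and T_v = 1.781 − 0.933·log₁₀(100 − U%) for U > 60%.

Drainage path length: H_d = H = 9.4 m (single drainage).
U = S(t)/S_ult = 23.8/146 = 0.163.
U ≤ 60%: T_v = (π/4)·U² = (π/4)×0.16301² = 0.020871.
t = T_v·H_d²/c_v = 0.020871×9.4²/6.9 = 0.2673 years.

t ≈ 0.267 years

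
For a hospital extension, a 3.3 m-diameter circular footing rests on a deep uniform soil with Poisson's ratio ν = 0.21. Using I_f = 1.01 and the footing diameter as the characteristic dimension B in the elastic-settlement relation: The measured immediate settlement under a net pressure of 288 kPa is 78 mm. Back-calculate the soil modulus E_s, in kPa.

S_e = q·B·(1−ν²)/E_s · I_f  ⇒  E_s = q·B·(1−ν²)·I_f / S_e.
E_s = 288 × 3.3 × 0.9559 × 1.01 / 0.078 = 11760 kPa

E_s ≈ 11800 kPa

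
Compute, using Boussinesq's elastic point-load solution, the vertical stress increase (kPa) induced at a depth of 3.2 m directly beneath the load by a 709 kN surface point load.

Boussinesq vertical stress below a point load on an elastic half-space:
Δσ_z = 3P/(2πz²) · [1 + (r/z)²]^(−5/2)
r/z = 0/3.2 = 0; [1+(r/z)²]^(−5/2) = 1.
Δσ_z = 3×709/(2π×3.2²) × 1 = 33.059 × 1 = 33.06 kPa

Δσ_z ≈ 33.1 kPa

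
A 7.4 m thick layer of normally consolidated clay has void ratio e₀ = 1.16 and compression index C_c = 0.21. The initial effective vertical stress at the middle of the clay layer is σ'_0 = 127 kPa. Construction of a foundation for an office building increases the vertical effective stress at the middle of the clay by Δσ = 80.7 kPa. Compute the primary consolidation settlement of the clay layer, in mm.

S_c ≈ 154 mm

Final effective stress: σ'_f = σ'_0 + Δσ = 127 + 80.7 = 207.7 kPa.
Normally consolidated clay, so the full stress increment lies on the virgin compression line:
S_c = C_c·H/(1+e₀)·log₁₀(σ'_f/σ'_0) = 0.21×7.4/(1+1.16)×log₁₀(207.7/127)
    = 0.71944 × 0.21363 = 0.1537 m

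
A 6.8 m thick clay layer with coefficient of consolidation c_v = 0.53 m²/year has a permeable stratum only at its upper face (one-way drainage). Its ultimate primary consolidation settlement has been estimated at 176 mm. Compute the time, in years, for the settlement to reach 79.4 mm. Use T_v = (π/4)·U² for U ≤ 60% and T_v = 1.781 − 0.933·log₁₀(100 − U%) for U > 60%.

Drainage path length: H_d = H = 6.8 m (single drainage).
U = S(t)/S_ult = 79.4/176 = 0.4511.
U ≤ 60%: T_v = (π/4)·U² = (π/4)×0.45114² = 0.15985.
t = T_v·H_d²/c_v = 0.15985×6.8²/0.53 = 13.95 years.

t ≈ 13.9 years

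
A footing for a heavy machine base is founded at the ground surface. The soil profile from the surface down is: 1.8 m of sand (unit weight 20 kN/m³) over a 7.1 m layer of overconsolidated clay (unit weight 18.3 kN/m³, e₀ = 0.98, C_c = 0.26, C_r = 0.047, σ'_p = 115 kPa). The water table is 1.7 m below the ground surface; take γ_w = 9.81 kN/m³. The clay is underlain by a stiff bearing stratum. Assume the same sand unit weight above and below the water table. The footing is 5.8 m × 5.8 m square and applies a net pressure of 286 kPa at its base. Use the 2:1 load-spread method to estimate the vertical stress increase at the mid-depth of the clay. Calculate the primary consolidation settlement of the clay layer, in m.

S_c ≈ 0.129 m

Mid-depth of clay below the ground surface: z = 1.8 + 7.1/2 = 5.35 m.
Total vertical stress at mid-clay: σ_v = 20×1.8 + 18.3×3.55 = 100.97 kPa.
Pore pressure: u = 9.81×(5.35 − 1.7) = 35.806 kPa.
Initial effective stress: σ'_0 = σ_v − u = 100.97 − 35.806 = 65.164 kPa.
Stress increase at mid-clay by the 2:1 spreading method:
Δσ = qBL/((B+z)(L+z)) = 286×5.8×5.8/((5.8+5.35)(5.8+5.35)) = 77.388 kPa
Final effective stress: σ'_f = 65.164 + 77.388 = 142.55 kPa.
σ'_f = 142.55 > σ'_p = 115 kPa, so the stress path crosses the preconsolidation pressure — recompression up to σ'_p, then virgin compression beyond:
S_c = H/(1+e₀)·[C_r·log₁₀(σ'_p/σ'_0) + C_c·log₁₀(σ'_f/σ'_p)]
    = 7.1/1.98 × [0.047×log₁₀(115/65.164) + 0.26×log₁₀(142.55/115)]
    = 3.5859 × [0.011594 + 0.02425] = 0.1285 m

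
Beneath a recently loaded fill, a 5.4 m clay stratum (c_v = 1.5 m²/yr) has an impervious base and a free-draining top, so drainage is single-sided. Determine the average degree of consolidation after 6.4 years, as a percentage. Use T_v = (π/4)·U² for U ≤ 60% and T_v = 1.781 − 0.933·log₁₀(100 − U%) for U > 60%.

U ≈ 64 %

Drainage path length: H_d = H = 5.4 m (single drainage).
T_v = c_v·t/H_d² = 1.5×6.4/5.4² = 0.32922.
T_v = 0.32922 corresponds to the U > 60% branch:
U = 1 − 10^((1.781 − T_v)/0.933)/100 = 0.6402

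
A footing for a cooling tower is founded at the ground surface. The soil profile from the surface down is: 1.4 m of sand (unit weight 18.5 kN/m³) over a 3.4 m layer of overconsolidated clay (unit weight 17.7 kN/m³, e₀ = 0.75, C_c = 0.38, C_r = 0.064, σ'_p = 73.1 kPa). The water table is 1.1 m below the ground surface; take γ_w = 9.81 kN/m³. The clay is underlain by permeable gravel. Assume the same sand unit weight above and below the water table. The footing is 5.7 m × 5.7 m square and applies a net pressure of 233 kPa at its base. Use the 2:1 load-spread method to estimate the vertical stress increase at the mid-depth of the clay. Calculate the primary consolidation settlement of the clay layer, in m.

S_c ≈ 0.232 m

Mid-depth of clay below the ground surface: z = 1.4 + 3.4/2 = 3.1 m.
Total vertical stress at mid-clay: σ_v = 18.5×1.4 + 17.7×1.7 = 55.99 kPa.
Pore pressure: u = 9.81×(3.1 − 1.1) = 19.62 kPa.
Initial effective stress: σ'_0 = σ_v − u = 55.99 − 19.62 = 36.37 kPa.
Stress increase at mid-clay by the 2:1 spreading method:
Δσ = qBL/((B+z)(L+z)) = 233×5.7×5.7/((5.7+3.1)(5.7+3.1)) = 97.755 kPa
Final effective stress: σ'_f = 36.37 + 97.755 = 134.12 kPa.
σ'_f = 134.12 > σ'_p = 73.1 kPa, so the stress path crosses the preconsolidation pressure — recompression up to σ'_p, then virgin compression beyond:
S_c = H/(1+e₀)·[C_r·log₁₀(σ'_p/σ'_0) + C_c·log₁₀(σ'_f/σ'_p)]
    = 3.4/1.75 × [0.064×log₁₀(73.1/36.37) + 0.38×log₁₀(134.12/73.1)]
    = 1.9429 × [0.019403 + 0.10016] = 0.2323 m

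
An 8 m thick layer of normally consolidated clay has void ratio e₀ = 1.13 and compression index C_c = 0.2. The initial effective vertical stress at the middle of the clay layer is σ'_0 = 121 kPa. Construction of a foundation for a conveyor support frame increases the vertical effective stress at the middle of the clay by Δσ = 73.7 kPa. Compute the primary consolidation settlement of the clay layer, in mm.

Final effective stress: σ'_f = σ'_0 + Δσ = 121 + 73.7 = 194.7 kPa.
Normally consolidated clay, so the full stress increment lies on the virgin compression line:
S_c = C_c·H/(1+e₀)·log₁₀(σ'_f/σ'_0) = 0.2×8/(1+1.13)×log₁₀(194.7/121)
    = 0.75117 × 0.20658 = 0.1552 m

S_c ≈ 155 mm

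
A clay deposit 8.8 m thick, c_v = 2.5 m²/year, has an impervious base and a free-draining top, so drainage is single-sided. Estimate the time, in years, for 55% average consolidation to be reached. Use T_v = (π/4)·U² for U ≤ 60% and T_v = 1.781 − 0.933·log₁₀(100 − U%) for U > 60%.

Drainage path length: H_d = H = 8.8 m (single drainage).
U ≤ 60%: T_v = (π/4)·U² = (π/4)×0.55² = 0.23758.
t = T_v·H_d²/c_v = 0.23758×8.8²/2.5 = 7.359 years.

t ≈ 7.36 years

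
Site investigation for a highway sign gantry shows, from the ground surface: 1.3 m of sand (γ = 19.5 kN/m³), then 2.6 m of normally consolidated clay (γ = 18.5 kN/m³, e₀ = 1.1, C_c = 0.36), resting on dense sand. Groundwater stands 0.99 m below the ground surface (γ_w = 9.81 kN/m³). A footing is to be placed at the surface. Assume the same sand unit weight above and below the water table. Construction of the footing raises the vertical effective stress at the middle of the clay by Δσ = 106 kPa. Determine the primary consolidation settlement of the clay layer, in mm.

Mid-depth of clay below the ground surface: z = 1.3 + 2.6/2 = 2.6 m.
Total vertical stress at mid-clay: σ_v = 19.5×1.3 + 18.5×1.3 = 49.4 kPa.
Pore pressure: u = 9.81×(2.6 − 0.99) = 15.794 kPa.
Initial effective stress: σ'_0 = σ_v − u = 49.4 − 15.794 = 33.606 kPa.
Final effective stress: σ'_f = σ'_0 + Δσ = 33.606 + 106 = 139.61 kPa.
Normally consolidated clay, so the full stress increment lies on the virgin compression line:
S_c = C_c·H/(1+e₀)·log₁₀(σ'_f/σ'_0) = 0.36×2.6/(1+1.1)×log₁₀(139.61/33.606)
    = 0.44571 × 0.6185 = 0.2757 m

S_c ≈ 276 mm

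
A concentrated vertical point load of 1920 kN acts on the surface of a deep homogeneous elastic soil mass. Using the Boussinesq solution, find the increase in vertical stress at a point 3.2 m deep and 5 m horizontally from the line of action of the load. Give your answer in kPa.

Δσ_z ≈ 4.07 kPa

Boussinesq vertical stress below a point load on an elastic half-space:
Δσ_z = 3P/(2πz²) · [1 + (r/z)²]^(−5/2)
r/z = 5/3.2 = 1.5625; [1+(r/z)²]^(−5/2) = 0.045516.
Δσ_z = 3×1920/(2π×3.2²) × 0.045516 = 89.525 × 0.045516 = 4.075 kPa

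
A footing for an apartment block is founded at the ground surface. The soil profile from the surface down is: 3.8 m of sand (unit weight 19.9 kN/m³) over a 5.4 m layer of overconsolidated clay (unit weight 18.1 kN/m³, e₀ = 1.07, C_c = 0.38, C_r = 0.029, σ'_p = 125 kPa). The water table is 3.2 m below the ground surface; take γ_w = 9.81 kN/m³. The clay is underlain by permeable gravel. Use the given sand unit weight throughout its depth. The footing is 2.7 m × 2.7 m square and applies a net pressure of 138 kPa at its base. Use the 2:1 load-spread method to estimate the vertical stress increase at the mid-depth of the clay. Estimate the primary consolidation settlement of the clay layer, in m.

S_c ≈ 0.00399 m

Mid-depth of clay below the ground surface: z = 3.8 + 5.4/2 = 6.5 m.
Total vertical stress at mid-clay: σ_v = 19.9×3.8 + 18.1×2.7 = 124.49 kPa.
Pore pressure: u = 9.81×(6.5 − 3.2) = 32.373 kPa.
Initial effective stress: σ'_0 = σ_v − u = 124.49 − 32.373 = 92.117 kPa.
Stress increase at mid-clay by the 2:1 spreading method:
Δσ = qBL/((B+z)(L+z)) = 138×2.7×2.7/((2.7+6.5)(2.7+6.5)) = 11.886 kPa
Final effective stress: σ'_f = 92.117 + 11.886 = 104 kPa.
σ'_f = 104 ≤ σ'_p = 125 kPa, so the clay remains overconsolidated and only the recompression index applies:
S_c = C_r·H/(1+e₀)·log₁₀(σ'_f/σ'_0) = 0.029×5.4/2.07×log₁₀(104/92.117)
    = 0.075652 × 0.052694 = 0.003986 m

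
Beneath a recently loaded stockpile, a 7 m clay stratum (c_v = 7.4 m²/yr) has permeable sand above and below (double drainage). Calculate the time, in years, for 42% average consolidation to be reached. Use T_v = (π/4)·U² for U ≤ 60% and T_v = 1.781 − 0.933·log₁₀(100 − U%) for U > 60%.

t ≈ 0.229 years

Drainage path length: H_d = H/2 = 3.5 m (double drainage).
U ≤ 60%: T_v = (π/4)·U² = (π/4)×0.42² = 0.13854.
t = T_v·H_d²/c_v = 0.13854×3.5²/7.4 = 0.2293 years.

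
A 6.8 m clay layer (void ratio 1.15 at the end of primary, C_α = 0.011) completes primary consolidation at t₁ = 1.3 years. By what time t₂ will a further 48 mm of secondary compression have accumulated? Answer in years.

t₂ ≈ 31.2 years

S_s = C_α·H/(1+e_p)·log₁₀(t₂/t₁) ⇒ log₁₀(t₂/t₁) = S_s·(1+e_p)/(C_α·H).
log₁₀(t₂/t₁) = 0.048 × (1+1.15) / (0.011×6.8) = 1.38
t₂ = t₁ × 10^1.38 = 1.3 × 23.97 = 31.16 years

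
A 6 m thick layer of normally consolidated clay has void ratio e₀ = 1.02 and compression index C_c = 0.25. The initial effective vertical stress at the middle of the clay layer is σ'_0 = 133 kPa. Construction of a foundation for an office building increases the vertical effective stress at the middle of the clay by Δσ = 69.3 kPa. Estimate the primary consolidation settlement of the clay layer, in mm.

Final effective stress: σ'_f = σ'_0 + Δσ = 133 + 69.3 = 202.3 kPa.
Normally consolidated clay, so the full stress increment lies on the virgin compression line:
S_c = C_c·H/(1+e₀)·log₁₀(σ'_f/σ'_0) = 0.25×6/(1+1.02)×log₁₀(202.3/133)
    = 0.74257 × 0.18214 = 0.1353 m

S_c ≈ 135 mm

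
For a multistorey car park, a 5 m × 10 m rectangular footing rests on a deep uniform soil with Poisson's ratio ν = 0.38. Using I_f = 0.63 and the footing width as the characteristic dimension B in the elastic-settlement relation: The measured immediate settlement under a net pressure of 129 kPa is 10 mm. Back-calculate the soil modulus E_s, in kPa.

S_e = q·B·(1−ν²)/E_s · I_f  ⇒  E_s = q·B·(1−ν²)·I_f / S_e.
E_s = 129 × 5 × 0.8556 × 0.63 / 0.01 = 34770 kPa

E_s ≈ 34800 kPa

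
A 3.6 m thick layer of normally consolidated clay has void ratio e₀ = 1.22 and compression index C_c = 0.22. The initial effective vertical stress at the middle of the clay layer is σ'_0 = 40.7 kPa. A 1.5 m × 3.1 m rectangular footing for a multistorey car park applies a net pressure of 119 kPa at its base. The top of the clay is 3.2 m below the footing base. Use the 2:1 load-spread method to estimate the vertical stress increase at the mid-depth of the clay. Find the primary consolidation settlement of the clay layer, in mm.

S_c ≈ 35.6 mm

Mid-depth of clay below the footing base: z = 3.2 + 3.6/2 = 5 m.
Stress increase at mid-clay by the 2:1 spreading method:
Δσ = qBL/((B+z)(L+z)) = 119×1.5×3.1/((1.5+5)(3.1+5)) = 10.51 kPa
Final effective stress: σ'_f = σ'_0 + Δσ = 40.7 + 10.51 = 51.21 kPa.
Normally consolidated clay, so the full stress increment lies on the virgin compression line:
S_c = C_c·H/(1+e₀)·log₁₀(σ'_f/σ'_0) = 0.22×3.6/(1+1.22)×log₁₀(51.21/40.7)
    = 0.35676 × 0.09976 = 0.03559 m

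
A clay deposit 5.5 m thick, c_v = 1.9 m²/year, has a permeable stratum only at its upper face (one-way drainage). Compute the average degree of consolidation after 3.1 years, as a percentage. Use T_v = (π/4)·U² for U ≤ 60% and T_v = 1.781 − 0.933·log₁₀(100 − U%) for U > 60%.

U ≈ 49.8 %

Drainage path length: H_d = H = 5.5 m (single drainage).
T_v = c_v·t/H_d² = 1.9×3.1/5.5² = 0.19471.
T_v = 0.19471 corresponds to the U ≤ 60% branch:
U = √(4T_v/π) = 0.4979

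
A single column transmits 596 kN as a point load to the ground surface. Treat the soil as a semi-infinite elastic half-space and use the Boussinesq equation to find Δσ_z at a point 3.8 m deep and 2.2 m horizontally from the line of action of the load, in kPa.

Boussinesq vertical stress below a point load on an elastic half-space:
Δσ_z = 3P/(2πz²) · [1 + (r/z)²]^(−5/2)
r/z = 2.2/3.8 = 0.57895; [1+(r/z)²]^(−5/2) = 0.48546.
Δσ_z = 3×596/(2π×3.8²) × 0.48546 = 19.707 × 0.48546 = 9.567 kPa

Δσ_z ≈ 9.57 kPa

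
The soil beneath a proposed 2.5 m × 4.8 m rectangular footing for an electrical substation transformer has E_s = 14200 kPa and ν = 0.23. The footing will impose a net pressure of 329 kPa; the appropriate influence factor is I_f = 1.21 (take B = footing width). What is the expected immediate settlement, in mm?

S_e ≈ 66.4 mm

Immediate (elastic) settlement: S_e = q·B·(1−ν²)/E_s · I_f.
S_e = 329 × 2.5 × (1 − 0.23²) / 14200 × 1.21
    = 329 × 2.5 × 0.9471 / 14200 × 1.21
    = 0.06638 m = 66.38 mm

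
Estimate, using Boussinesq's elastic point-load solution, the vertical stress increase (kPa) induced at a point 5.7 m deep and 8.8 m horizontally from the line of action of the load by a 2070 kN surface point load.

Boussinesq vertical stress below a point load on an elastic half-space:
Δσ_z = 3P/(2πz²) · [1 + (r/z)²]^(−5/2)
r/z = 8.8/5.7 = 1.5439; [1+(r/z)²]^(−5/2) = 0.047488.
Δσ_z = 3×2070/(2π×5.7²) × 0.047488 = 30.42 × 0.047488 = 1.445 kPa

Δσ_z ≈ 1.44 kPa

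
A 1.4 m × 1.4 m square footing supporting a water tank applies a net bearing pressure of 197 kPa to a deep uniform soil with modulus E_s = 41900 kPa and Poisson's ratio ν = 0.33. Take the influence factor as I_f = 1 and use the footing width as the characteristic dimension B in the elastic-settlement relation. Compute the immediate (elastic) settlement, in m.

S_e ≈ 0.00587 m

Immediate (elastic) settlement: S_e = q·B·(1−ν²)/E_s · I_f.
S_e = 197 × 1.4 × (1 − 0.33²) / 41900 × 1
    = 197 × 1.4 × 0.8911 / 41900 × 1
    = 0.005866 m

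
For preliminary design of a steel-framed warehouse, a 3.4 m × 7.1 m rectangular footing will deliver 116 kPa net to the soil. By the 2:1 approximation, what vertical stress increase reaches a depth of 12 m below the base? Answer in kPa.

Δσ_z ≈ 9.52 kPa

By the 2:1 method the load spreads at 1 horizontal : 2 vertical, so at depth z the loaded area has grown by z in each plan dimension:
Δσ = qBL/((B+z)(L+z)) = 116×3.4×7.1/((3.4+12)(7.1+12)) = 9.5201 kPa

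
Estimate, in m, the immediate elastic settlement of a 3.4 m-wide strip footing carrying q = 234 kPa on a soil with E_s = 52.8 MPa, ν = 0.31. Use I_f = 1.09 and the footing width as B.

S_e ≈ 0.0148 m

Immediate (elastic) settlement: S_e = q·B·(1−ν²)/E_s · I_f.
E_s = 52.8 MPa = 52800 kPa.
S_e = 234 × 3.4 × (1 − 0.31²) / 52800 × 1.09
    = 234 × 3.4 × 0.9039 / 52800 × 1.09
    = 0.01485 m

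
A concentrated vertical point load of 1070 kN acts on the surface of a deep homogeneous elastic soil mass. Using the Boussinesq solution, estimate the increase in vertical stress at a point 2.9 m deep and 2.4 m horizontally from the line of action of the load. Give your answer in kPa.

Boussinesq vertical stress below a point load on an elastic half-space:
Δσ_z = 3P/(2πz²) · [1 + (r/z)²]^(−5/2)
r/z = 2.4/2.9 = 0.82759; [1+(r/z)²]^(−5/2) = 0.27137.
Δσ_z = 3×1070/(2π×2.9²) × 0.27137 = 60.748 × 0.27137 = 16.49 kPa

Δσ_z ≈ 16.5 kPa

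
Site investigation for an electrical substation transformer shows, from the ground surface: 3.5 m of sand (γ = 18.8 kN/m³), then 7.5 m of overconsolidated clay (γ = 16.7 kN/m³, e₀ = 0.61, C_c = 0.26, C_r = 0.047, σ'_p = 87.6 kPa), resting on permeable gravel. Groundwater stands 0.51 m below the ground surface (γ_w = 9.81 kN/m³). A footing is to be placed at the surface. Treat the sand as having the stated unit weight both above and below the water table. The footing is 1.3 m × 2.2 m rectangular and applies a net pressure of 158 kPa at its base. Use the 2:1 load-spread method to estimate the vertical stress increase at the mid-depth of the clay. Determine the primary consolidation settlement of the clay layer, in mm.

Mid-depth of clay below the ground surface: z = 3.5 + 7.5/2 = 7.25 m.
Total vertical stress at mid-clay: σ_v = 18.8×3.5 + 16.7×3.75 = 128.43 kPa.
Pore pressure: u = 9.81×(7.25 − 0.51) = 66.119 kPa.
Initial effective stress: σ'_0 = σ_v − u = 128.43 − 66.119 = 62.311 kPa.
Stress increase at mid-clay by the 2:1 spreading method:
Δσ = qBL/((B+z)(L+z)) = 158×1.3×2.2/((1.3+7.25)(2.2+7.25)) = 5.5927 kPa
Final effective stress: σ'_f = 62.311 + 5.5927 = 67.904 kPa.
σ'_f = 67.904 ≤ σ'_p = 87.6 kPa, so the clay remains overconsolidated and only the recompression index applies:
S_c = C_r·H/(1+e₀)·log₁₀(σ'_f/σ'_0) = 0.047×7.5/1.61×log₁₀(67.904/62.311)
    = 0.21894 × 0.037331 = 0.008173 m

S_c ≈ 8.17 mm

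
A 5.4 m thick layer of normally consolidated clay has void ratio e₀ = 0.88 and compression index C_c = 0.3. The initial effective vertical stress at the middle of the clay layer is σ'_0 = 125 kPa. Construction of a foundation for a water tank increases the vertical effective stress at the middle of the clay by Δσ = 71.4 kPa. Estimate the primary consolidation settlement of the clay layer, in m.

Final effective stress: σ'_f = σ'_0 + Δσ = 125 + 71.4 = 196.4 kPa.
Normally consolidated clay, so the full stress increment lies on the virgin compression line:
S_c = C_c·H/(1+e₀)·log₁₀(σ'_f/σ'_0) = 0.3×5.4/(1+0.88)×log₁₀(196.4/125)
    = 0.8617 × 0.19623 = 0.1691 m

S_c ≈ 0.169 m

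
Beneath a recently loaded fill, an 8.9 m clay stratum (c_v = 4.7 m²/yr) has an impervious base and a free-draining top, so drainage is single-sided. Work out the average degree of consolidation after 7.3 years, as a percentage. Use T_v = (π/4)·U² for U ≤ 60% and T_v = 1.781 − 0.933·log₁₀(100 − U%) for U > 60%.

Drainage path length: H_d = H = 8.9 m (single drainage).
T_v = c_v·t/H_d² = 4.7×7.3/8.9² = 0.43315.
T_v = 0.43315 corresponds to the U > 60% branch:
U = 1 − 10^((1.781 − T_v)/0.933)/100 = 0.7216

U ≈ 72.2 %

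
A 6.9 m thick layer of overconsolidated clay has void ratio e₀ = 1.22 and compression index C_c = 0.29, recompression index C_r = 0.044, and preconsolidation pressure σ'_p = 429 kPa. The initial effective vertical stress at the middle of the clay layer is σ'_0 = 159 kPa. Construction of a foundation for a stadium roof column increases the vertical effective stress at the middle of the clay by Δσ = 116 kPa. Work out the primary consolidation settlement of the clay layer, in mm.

Final effective stress: σ'_f = 159 + 116 = 275 kPa.
σ'_f = 275 ≤ σ'_p = 429 kPa, so the clay remains overconsolidated and only the recompression index applies:
S_c = C_r·H/(1+e₀)·log₁₀(σ'_f/σ'_0) = 0.044×6.9/2.22×log₁₀(275/159)
    = 0.13676 × 0.23794 = 0.03254 m

S_c ≈ 32.5 mm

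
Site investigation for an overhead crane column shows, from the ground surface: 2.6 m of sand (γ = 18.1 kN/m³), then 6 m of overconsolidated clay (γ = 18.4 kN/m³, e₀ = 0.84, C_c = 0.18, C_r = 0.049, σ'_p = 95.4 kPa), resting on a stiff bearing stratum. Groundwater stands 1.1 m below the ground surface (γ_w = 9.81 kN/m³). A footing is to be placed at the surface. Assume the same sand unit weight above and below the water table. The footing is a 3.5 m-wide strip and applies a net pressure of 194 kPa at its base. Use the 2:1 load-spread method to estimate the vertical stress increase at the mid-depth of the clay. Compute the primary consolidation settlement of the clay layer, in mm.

Mid-depth of clay below the ground surface: z = 2.6 + 6/2 = 5.6 m.
Total vertical stress at mid-clay: σ_v = 18.1×2.6 + 18.4×3 = 102.26 kPa.
Pore pressure: u = 9.81×(5.6 − 1.1) = 44.145 kPa.
Initial effective stress: σ'_0 = σ_v − u = 102.26 − 44.145 = 58.115 kPa.
Stress increase at mid-clay by the 2:1 spreading method:
Δσ = qB/(B+z) = 194×3.5/(3.5+5.6) = 74.615 kPa
Final effective stress: σ'_f = 58.115 + 74.615 = 132.73 kPa.
σ'_f = 132.73 > σ'_p = 95.4 kPa, so the stress path crosses the preconsolidation pressure — recompression up to σ'_p, then virgin compression beyond:
S_c = H/(1+e₀)·[C_r·log₁₀(σ'_p/σ'_0) + C_c·log₁₀(σ'_f/σ'_p)]
    = 6/1.84 × [0.049×log₁₀(95.4/58.115) + 0.18×log₁₀(132.73/95.4)]
    = 3.2609 × [0.010548 + 0.025816] = 0.1186 m

S_c ≈ 119 mm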